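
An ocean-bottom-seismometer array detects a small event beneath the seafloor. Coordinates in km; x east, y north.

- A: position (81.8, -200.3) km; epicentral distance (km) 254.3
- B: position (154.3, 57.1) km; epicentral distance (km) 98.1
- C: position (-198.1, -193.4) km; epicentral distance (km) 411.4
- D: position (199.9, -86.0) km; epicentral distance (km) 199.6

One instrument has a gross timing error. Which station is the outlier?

Solve using three stations at a time. Using A, B, D (subtract circle equations pairwise → linear system) gives (x, y) ≈ (56.4, 52.7).
Distances from that point to each station vs reported:
  A: calculated 254.2 vs reported 254.3 → residual 0.1 km
  B: calculated 98.0 vs reported 98.1 → residual 0.1 km
  C: calculated 354.0 vs reported 411.4 → residual 57.4 km
  D: calculated 199.5 vs reported 199.6 → residual 0.1 km
A, B, D are mutually consistent (residuals ≈ 0); C is off by 57.4 km.

C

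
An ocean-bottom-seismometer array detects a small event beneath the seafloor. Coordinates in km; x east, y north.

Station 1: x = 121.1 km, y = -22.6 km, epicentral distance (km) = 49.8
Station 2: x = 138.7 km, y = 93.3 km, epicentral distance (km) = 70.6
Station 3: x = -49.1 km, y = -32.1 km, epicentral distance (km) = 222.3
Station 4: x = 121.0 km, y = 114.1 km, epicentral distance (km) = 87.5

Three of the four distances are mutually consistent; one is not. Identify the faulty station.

Station 3

Solve using three stations at a time. Using Station 1, Station 2, Station 4 (subtract circle equations pairwise → linear system) gives (x, y) ≈ (115.0, 26.8).
Distances from that point to each station vs reported:
  Station 1: calculated 49.8 vs reported 49.8 → residual 0.0 km
  Station 2: calculated 70.6 vs reported 70.6 → residual 0.0 km
  Station 3: calculated 174.3 vs reported 222.3 → residual 48.0 km
  Station 4: calculated 87.5 vs reported 87.5 → residual 0.0 km
Station 1, Station 2, Station 4 are mutually consistent (residuals ≈ 0); Station 3 is off by 48.0 km.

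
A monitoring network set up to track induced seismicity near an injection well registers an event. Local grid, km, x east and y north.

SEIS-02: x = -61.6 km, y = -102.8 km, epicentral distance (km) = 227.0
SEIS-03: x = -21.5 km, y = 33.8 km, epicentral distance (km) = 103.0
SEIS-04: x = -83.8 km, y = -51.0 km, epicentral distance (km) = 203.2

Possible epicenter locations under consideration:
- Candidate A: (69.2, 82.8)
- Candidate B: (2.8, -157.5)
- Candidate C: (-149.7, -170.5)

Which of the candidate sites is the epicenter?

For each candidate, compare |candidate − station| to the reported distance:
Candidate A: residuals SEIS-02 0.1, SEIS-03 0.1, SEIS-04 0.1 → max 0.1 km
Candidate B: residuals SEIS-02 142.5, SEIS-03 89.8, SEIS-04 65.9 → max 142.5 km
Candidate C: residuals SEIS-02 115.9, SEIS-03 138.2, SEIS-04 66.7 → max 138.2 km
Only Candidate A has all residuals ≈ 0.

Candidate A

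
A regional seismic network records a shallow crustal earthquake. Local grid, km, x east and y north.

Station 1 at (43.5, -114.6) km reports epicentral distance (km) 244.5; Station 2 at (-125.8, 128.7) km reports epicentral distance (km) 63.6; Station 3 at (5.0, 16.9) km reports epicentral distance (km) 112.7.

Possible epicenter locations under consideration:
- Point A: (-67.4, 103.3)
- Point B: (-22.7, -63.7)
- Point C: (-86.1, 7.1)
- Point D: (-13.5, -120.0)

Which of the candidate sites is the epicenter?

Point A

For each candidate, compare |candidate − station| to the reported distance:
Point A: residuals Station 1 0.0, Station 2 0.1, Station 3 0.0 → max 0.1 km
Point B: residuals Station 1 161.0, Station 2 154.7, Station 3 27.5 → max 161.0 km
Point C: residuals Station 1 66.7, Station 2 64.3, Station 3 21.1 → max 66.7 km
Point D: residuals Station 1 187.2, Station 2 209.3, Station 3 25.4 → max 209.3 km
Only Point A has all residuals ≈ 0.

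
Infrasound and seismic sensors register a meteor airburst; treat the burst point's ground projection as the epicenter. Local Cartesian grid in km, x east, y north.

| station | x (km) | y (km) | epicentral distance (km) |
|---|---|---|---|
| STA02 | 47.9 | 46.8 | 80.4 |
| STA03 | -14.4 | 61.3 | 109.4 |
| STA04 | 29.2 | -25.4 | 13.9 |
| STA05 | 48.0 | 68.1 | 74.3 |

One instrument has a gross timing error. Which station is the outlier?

Solve using three stations at a time. Using STA02, STA03, STA04 (subtract circle equations pairwise → linear system) gives (x, y) ≈ (40.6, -33.3).
Distances from that point to each station vs reported:
  STA02: calculated 80.4 vs reported 80.4 → residual 0.0 km
  STA03: calculated 109.4 vs reported 109.4 → residual 0.0 km
  STA04: calculated 13.9 vs reported 13.9 → residual 0.0 km
  STA05: calculated 101.6 vs reported 74.3 → residual 27.3 km
STA02, STA03, STA04 are mutually consistent (residuals ≈ 0); STA05 is off by 27.3 km.

STA05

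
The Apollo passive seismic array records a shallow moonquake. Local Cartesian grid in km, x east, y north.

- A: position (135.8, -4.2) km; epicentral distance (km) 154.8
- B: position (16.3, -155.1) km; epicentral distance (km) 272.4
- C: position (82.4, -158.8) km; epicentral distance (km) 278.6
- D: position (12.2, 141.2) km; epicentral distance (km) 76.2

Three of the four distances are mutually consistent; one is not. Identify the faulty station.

Solve using three stations at a time. Using A, B, C (subtract circle equations pairwise → linear system) gives (x, y) ≈ (38.8, 116.3).
Distances from that point to each station vs reported:
  A: calculated 154.7 vs reported 154.8 → residual 0.1 km
  B: calculated 272.3 vs reported 272.4 → residual 0.1 km
  C: calculated 278.5 vs reported 278.6 → residual 0.1 km
  D: calculated 36.4 vs reported 76.2 → residual 39.8 km
A, B, C are mutually consistent (residuals ≈ 0); D is off by 39.8 km.

D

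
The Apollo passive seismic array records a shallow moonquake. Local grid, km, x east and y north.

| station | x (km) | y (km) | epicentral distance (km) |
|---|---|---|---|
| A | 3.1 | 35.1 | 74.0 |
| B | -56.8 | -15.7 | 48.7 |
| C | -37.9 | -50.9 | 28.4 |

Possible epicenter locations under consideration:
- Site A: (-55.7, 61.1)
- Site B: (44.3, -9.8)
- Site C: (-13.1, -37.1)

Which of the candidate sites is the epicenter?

Site C

For each candidate, compare |candidate − station| to the reported distance:
Site A: residuals A 9.7, B 28.1, C 85.0 → max 85.0 km
Site B: residuals A 13.1, B 52.6, C 63.5 → max 63.5 km
Site C: residuals A 0.0, B 0.0, C 0.0 → max 0.0 km
Only Site C has all residuals ≈ 0.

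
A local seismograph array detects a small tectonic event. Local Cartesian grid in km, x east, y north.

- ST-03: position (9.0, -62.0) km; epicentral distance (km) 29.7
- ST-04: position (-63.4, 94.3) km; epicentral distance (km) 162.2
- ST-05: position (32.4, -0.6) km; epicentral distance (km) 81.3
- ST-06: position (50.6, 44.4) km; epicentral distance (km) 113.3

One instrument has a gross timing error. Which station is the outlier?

ST-06

Solve using three stations at a time. Using ST-03, ST-04, ST-05 (subtract circle equations pairwise → linear system) gives (x, y) ≈ (-20.7, -62.2).
Distances from that point to each station vs reported:
  ST-03: calculated 29.7 vs reported 29.7 → residual 0.0 km
  ST-04: calculated 162.2 vs reported 162.2 → residual 0.0 km
  ST-05: calculated 81.3 vs reported 81.3 → residual 0.0 km
  ST-06: calculated 128.2 vs reported 113.3 → residual 14.9 km
ST-03, ST-04, ST-05 are mutually consistent (residuals ≈ 0); ST-06 is off by 14.9 km.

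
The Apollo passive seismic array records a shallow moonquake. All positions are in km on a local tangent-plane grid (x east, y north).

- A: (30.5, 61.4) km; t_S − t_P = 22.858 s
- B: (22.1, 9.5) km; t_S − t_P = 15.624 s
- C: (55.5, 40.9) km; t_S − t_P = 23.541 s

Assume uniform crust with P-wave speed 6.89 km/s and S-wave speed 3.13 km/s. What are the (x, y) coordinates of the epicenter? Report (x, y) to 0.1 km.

-52.6 km east, -40.0 km north

Distance from S−P lag: d = Δt · v_P v_S / (v_P − v_S) = Δt · (6.89·3.13)/(6.89−3.13) ≈ 5.7356·Δt.
So d_A = 131.10, d_B = 89.61, d_C = 135.02 km.
Circle about each station: (x − 30.5)² + (y − 61.4)² = 131.10²; (x − 22.1)² + (y − 9.5)² = 89.61²; (x − 55.5)² + (y − 40.9)² = 135.02².
Subtracting pairs of circle equations eliminates x²+y² and gives linear equations (the radical axes):
-16.8 x − 103.8 y = 5035.71
50.0 x − 41.0 y = -990.34
Solving the 2×2 system: x ≈ -52.6, y ≈ -40.0 km.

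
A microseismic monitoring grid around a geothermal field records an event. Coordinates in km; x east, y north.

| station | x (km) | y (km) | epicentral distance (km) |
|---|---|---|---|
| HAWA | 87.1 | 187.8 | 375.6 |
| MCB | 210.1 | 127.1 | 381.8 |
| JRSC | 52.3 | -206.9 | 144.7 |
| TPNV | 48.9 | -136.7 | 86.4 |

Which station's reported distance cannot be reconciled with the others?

Solve using three stations at a time. Using HAWA, MCB, TPNV (subtract circle equations pairwise → linear system) gives (x, y) ≈ (-31.4, -168.6).
Distances from that point to each station vs reported:
  HAWA: calculated 375.6 vs reported 375.6 → residual 0.0 km
  MCB: calculated 381.8 vs reported 381.8 → residual 0.0 km
  JRSC: calculated 92.0 vs reported 144.7 → residual 52.7 km
  TPNV: calculated 86.4 vs reported 86.4 → residual 0.0 km
HAWA, MCB, TPNV are mutually consistent (residuals ≈ 0); JRSC is off by 52.7 km.

JRSC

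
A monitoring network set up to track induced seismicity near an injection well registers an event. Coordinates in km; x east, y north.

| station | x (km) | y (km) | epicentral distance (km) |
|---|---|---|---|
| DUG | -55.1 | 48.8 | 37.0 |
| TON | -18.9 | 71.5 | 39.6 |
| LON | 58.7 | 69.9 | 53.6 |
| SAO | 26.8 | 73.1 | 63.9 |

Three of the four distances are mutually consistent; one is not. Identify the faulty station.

Solve using three stations at a time. Using DUG, TON, SAO (subtract circle equations pairwise → linear system) gives (x, y) ≈ (-22.2, 32.1).
Distances from that point to each station vs reported:
  DUG: calculated 36.9 vs reported 37.0 → residual 0.1 km
  TON: calculated 39.5 vs reported 39.6 → residual 0.1 km
  LON: calculated 89.3 vs reported 53.6 → residual 35.7 km
  SAO: calculated 63.9 vs reported 63.9 → residual 0.0 km
DUG, TON, SAO are mutually consistent (residuals ≈ 0); LON is off by 35.7 km.

LON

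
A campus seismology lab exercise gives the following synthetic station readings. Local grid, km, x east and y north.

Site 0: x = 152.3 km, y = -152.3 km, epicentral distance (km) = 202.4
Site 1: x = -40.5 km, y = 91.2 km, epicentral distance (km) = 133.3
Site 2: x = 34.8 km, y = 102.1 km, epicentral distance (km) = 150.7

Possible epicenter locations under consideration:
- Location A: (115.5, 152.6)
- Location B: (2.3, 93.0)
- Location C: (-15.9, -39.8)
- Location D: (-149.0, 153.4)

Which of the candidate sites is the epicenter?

Location C

For each candidate, compare |candidate − station| to the reported distance:
Location A: residuals Site 0 104.7, Site 1 34.3, Site 2 55.5 → max 104.7 km
Location B: residuals Site 0 85.1, Site 1 90.5, Site 2 117.0 → max 117.0 km
Location C: residuals Site 0 0.0, Site 1 0.0, Site 2 0.0 → max 0.0 km
Location D: residuals Site 0 226.8, Site 1 8.2, Site 2 40.1 → max 226.8 km
Only Location C has all residuals ≈ 0.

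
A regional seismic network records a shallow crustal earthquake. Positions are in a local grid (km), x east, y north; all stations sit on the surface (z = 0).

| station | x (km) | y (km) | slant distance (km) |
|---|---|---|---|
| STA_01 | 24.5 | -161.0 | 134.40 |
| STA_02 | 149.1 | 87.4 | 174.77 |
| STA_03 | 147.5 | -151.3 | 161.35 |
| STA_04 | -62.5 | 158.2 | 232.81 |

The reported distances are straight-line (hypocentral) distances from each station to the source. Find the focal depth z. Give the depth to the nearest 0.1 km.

Each station gives a sphere (x−x_i)² + (y−y_i)² + z² = d_i² (stations at z=0).
Subtracting the STA_01 sphere from STA_02 and STA_03: z² cancels, leaving linear equations in x and y:
249.2 x + 496.8 y = -9132.87
246.0 x + 19.4 y = 10156.23
Solving: x ≈ 44.495, y ≈ -40.703 km (keep extra digits for the depth step; rounded: 44.5, -40.7).
Then from the STA_01 sphere: z² = 134.40² − (x − 24.5)² − (y + 161.0)² with x = 44.495, y = -40.703, so z ≈ 56.499 ≈ 56.5 km.

z ≈ 56.5 km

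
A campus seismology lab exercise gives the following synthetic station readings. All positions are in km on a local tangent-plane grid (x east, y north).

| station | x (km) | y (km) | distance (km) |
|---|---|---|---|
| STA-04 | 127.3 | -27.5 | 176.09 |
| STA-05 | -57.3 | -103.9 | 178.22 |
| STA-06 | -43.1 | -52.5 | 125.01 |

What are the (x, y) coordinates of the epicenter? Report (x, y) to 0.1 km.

Circle about each station: (x − 127.3)² + (y + 27.5)² = 176.09²; (x + 57.3)² + (y + 103.9)² = 178.22²; (x + 43.1)² + (y + 52.5)² = 125.01².
Subtracting pairs of circle equations eliminates x²+y² and gives linear equations (the radical axes):
-369.2 x − 152.8 y = -3637.72
-340.8 x − 50.0 y = 3032.51
Solving the 2×2 system: x ≈ -19.2, y ≈ 70.2 km.
Check against STA-04 (with the unrounded x, y): √((x − 127.3)²+(y + 27.5)²) = 176.08 ≈ 176.09 km. ✓

-19.2 km east, 70.2 km north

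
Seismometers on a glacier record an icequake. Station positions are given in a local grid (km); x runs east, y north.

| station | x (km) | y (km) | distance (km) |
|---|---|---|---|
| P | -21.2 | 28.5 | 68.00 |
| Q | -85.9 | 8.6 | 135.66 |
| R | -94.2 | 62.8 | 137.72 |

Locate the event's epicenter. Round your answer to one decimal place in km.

Circle about each station: (x + 21.2)² + (y − 28.5)² = 68.00²; (x + 85.9)² + (y − 8.6)² = 135.66²; (x + 94.2)² + (y − 62.8)² = 137.72².
Subtracting the P equation from the Q and R equations removes the quadratic terms:
-129.4 x − 39.8 y = -7588.56
-146.0 x + 68.6 y = -2787.01
Solving the 2×2 system: x ≈ 43.0, y ≈ 50.9 km.

x ≈ 43.0 km, y ≈ 50.9 km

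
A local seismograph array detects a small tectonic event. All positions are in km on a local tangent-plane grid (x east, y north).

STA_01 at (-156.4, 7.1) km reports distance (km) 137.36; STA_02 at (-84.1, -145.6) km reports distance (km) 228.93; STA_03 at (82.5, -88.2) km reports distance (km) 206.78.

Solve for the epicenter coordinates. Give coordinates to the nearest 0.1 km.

x ≈ -39.3 km, y ≈ 78.9 km

Circle about each station: (x + 156.4)² + (y − 7.1)² = 137.36²; (x + 84.1)² + (y + 145.6)² = 228.93²; (x − 82.5)² + (y + 88.2)² = 206.78².
Subtracting the STA_01 equation from the STA_02 and STA_03 equations removes the quadratic terms:
144.6 x − 305.4 y = -29780.38
477.8 x − 190.6 y = -33816.08
Solving the 2×2 system: x ≈ -39.3, y ≈ 78.9 km.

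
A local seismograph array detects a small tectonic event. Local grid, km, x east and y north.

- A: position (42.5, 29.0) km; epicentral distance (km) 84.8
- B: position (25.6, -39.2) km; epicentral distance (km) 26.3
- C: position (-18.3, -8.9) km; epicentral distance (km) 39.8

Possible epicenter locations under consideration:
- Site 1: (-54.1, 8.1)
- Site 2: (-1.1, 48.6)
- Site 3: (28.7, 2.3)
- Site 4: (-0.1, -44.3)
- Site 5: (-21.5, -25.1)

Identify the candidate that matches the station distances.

Site 4

For each candidate, compare |candidate − station| to the reported distance:
Site 1: residuals A 14.0, B 66.4, C 0.2 → max 66.4 km
Site 2: residuals A 37.0, B 65.5, C 20.2 → max 65.5 km
Site 3: residuals A 54.7, B 15.3, C 8.5 → max 54.7 km
Site 4: residuals A 0.0, B 0.1, C 0.0 → max 0.1 km
Site 5: residuals A 1.0, B 22.9, C 23.3 → max 23.3 km
Only Site 4 has all residuals ≈ 0.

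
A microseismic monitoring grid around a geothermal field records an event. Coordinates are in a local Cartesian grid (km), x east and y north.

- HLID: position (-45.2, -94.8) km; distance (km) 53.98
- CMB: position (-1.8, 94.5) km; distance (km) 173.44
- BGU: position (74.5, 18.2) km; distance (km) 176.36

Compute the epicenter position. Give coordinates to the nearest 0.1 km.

x ≈ -84.6 km, y ≈ -57.9 km

Circle about each station: (x + 45.2)² + (y + 94.8)² = 53.98²; (x + 1.8)² + (y − 94.5)² = 173.44²; (x − 74.5)² + (y − 18.2)² = 176.36².
Subtracting pairs of circle equations eliminates x²+y² and gives linear equations (the radical axes):
86.8 x + 378.6 y = -29264.18
239.4 x + 226.0 y = -33337.60
Solving the 2×2 system: x ≈ -84.6, y ≈ -57.9 km.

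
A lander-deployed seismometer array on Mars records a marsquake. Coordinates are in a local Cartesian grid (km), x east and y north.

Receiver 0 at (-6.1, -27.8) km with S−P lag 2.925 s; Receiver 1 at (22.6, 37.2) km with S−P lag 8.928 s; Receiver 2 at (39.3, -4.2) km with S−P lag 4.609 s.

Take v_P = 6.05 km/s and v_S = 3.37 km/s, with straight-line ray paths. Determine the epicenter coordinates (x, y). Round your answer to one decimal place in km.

x ≈ 16.0 km, y ≈ -30.4 km

Distance from S−P lag: d = Δt · v_P v_S / (v_P − v_S) = Δt · (6.05·3.37)/(6.05−3.37) ≈ 7.6076·Δt.
So d_Receiver 0 = 22.25, d_Receiver 1 = 67.92, d_Receiver 2 = 35.06 km.
Circle about each station: (x + 6.1)² + (y + 27.8)² = 22.25²; (x − 22.6)² + (y − 37.2)² = 67.92²; (x − 39.3)² + (y + 4.2)² = 35.06².
Subtracting the Receiver 0 equation from the Receiver 1 and Receiver 2 equations removes the quadratic terms:
57.4 x + 130.0 y = -3033.51
90.8 x + 47.2 y = 17.94
Solving the 2×2 system: x ≈ 16.0, y ≈ -30.4 km.
Check against Receiver 0 (with the unrounded x, y): √((x + 6.1)²+(y + 27.8)²) = 22.25 ≈ 22.25 km. ✓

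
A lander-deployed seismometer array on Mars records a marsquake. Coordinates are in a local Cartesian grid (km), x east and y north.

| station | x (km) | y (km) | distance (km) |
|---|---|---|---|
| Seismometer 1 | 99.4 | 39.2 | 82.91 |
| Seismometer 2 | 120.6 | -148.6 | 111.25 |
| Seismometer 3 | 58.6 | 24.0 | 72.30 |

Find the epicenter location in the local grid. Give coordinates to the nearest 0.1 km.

Circle about each station: (x − 99.4)² + (y − 39.2)² = 82.91²; (x − 120.6)² + (y + 148.6)² = 111.25²; (x − 58.6)² + (y − 24.0)² = 72.30².
Subtracting the Seismometer 1 equation from the Seismometer 2 and Seismometer 3 equations removes the quadratic terms:
42.4 x − 375.6 y = 19706.83
-81.6 x − 30.4 y = -5760.26
Solving the 2×2 system: x ≈ 86.5, y ≈ -42.7 km.

x ≈ 86.5 km, y ≈ -42.7 km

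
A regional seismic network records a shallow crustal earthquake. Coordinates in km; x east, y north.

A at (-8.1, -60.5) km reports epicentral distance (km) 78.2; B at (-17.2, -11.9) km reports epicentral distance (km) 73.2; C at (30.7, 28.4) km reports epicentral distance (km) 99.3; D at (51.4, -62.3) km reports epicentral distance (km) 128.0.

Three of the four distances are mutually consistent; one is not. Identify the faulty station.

B

Solve using three stations at a time. Using A, C, D (subtract circle equations pairwise → linear system) gives (x, y) ≈ (-62.9, -4.7).
Distances from that point to each station vs reported:
  A: calculated 78.2 vs reported 78.2 → residual 0.0 km
  B: calculated 46.3 vs reported 73.2 → residual 26.9 km
  C: calculated 99.3 vs reported 99.3 → residual 0.0 km
  D: calculated 128.0 vs reported 128.0 → residual 0.0 km
A, C, D are mutually consistent (residuals ≈ 0); B is off by 26.9 km.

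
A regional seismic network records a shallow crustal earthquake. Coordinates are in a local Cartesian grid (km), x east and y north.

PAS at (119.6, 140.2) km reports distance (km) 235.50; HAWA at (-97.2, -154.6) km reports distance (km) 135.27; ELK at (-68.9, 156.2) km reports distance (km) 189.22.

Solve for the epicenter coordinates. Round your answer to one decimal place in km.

x ≈ -42.0 km, y ≈ -31.1 km

Circle about each station: (x − 119.6)² + (y − 140.2)² = 235.50²; (x + 97.2)² + (y + 154.6)² = 135.27²; (x + 68.9)² + (y − 156.2)² = 189.22².
Subtracting pairs of circle equations eliminates x²+y² and gives linear equations (the radical axes):
-433.6 x − 589.6 y = 36551.08
-377.0 x + 32.0 y = 14841.49
Solving the 2×2 system: x ≈ -42.0, y ≈ -31.1 km.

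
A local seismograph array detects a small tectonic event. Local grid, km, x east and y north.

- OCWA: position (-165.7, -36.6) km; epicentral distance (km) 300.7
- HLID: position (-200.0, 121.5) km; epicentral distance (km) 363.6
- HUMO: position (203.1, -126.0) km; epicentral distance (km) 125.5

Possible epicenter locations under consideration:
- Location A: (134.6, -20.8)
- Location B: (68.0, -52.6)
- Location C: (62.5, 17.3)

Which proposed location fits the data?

Location A

For each candidate, compare |candidate − station| to the reported distance:
Location A: residuals OCWA 0.0, HLID 0.0, HUMO 0.0 → max 0.0 km
Location B: residuals OCWA 66.5, HLID 44.0, HUMO 28.3 → max 66.5 km
Location C: residuals OCWA 66.2, HLID 81.2, HUMO 75.3 → max 81.2 km
Only Location A has all residuals ≈ 0.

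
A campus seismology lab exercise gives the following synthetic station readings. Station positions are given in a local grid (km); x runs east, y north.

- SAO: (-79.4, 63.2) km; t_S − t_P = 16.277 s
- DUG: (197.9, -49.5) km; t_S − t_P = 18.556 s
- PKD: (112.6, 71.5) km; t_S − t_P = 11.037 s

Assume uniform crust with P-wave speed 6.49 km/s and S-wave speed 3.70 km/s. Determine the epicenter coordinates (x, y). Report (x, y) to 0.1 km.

Distance from S−P lag: d = Δt · v_P v_S / (v_P − v_S) = Δt · (6.49·3.70)/(6.49−3.70) ≈ 8.6068·Δt.
So d_SAO = 140.09, d_DUG = 159.71, d_PKD = 94.99 km.
Circle about each station: (x + 79.4)² + (y − 63.2)² = 140.09²; (x − 197.9)² + (y + 49.5)² = 159.71²; (x − 112.6)² + (y − 71.5)² = 94.99².
Subtracting the SAO equation from the DUG and PKD equations removes the quadratic terms:
554.6 x − 225.4 y = 25433.98
384.0 x + 16.6 y = 18094.52
Solving the 2×2 system: x ≈ 47.0, y ≈ 2.8 km.

47.0 km east, 2.8 km north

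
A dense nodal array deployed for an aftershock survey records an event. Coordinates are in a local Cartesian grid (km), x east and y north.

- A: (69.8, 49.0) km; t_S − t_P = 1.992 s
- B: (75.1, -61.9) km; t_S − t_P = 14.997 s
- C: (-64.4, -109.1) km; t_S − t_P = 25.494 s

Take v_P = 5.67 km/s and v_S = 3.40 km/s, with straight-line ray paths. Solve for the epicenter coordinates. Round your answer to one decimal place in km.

64.3 km east, 65.0 km north

Distance from S−P lag: d = Δt · v_P v_S / (v_P − v_S) = Δt · (5.67·3.40)/(5.67−3.40) ≈ 8.4925·Δt.
So d_A = 16.92, d_B = 127.36, d_C = 216.51 km.
Circle about each station: (x − 69.8)² + (y − 49.0)² = 16.92²; (x − 75.1)² + (y + 61.9)² = 127.36²; (x + 64.4)² + (y + 109.1)² = 216.51².
Subtracting the A equation from the B and C equations removes the quadratic terms:
10.6 x − 221.8 y = -13735.70
-268.4 x − 316.2 y = -37813.16
Solving the 2×2 system: x ≈ 64.3, y ≈ 65.0 km.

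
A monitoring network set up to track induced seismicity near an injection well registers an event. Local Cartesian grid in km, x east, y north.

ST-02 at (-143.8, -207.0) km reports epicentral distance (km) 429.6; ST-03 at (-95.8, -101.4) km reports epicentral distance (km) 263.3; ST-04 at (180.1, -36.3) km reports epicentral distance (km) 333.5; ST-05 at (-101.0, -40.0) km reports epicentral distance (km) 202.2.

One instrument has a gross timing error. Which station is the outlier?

ST-02

Solve using three stations at a time. Using ST-03, ST-04, ST-05 (subtract circle equations pairwise → linear system) gives (x, y) ≈ (-88.2, 161.8).
Distances from that point to each station vs reported:
  ST-02: calculated 372.9 vs reported 429.6 → residual 56.7 km
  ST-03: calculated 263.3 vs reported 263.3 → residual 0.0 km
  ST-04: calculated 333.5 vs reported 333.5 → residual 0.0 km
  ST-05: calculated 202.2 vs reported 202.2 → residual 0.0 km
ST-03, ST-04, ST-05 are mutually consistent (residuals ≈ 0); ST-02 is off by 56.7 km.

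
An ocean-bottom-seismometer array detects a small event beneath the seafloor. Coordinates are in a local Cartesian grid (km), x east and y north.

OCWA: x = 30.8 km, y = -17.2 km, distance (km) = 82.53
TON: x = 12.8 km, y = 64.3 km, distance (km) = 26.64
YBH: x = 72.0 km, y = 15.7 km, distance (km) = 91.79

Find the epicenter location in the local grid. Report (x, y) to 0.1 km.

Circle about each station: (x − 30.8)² + (y + 17.2)² = 82.53²; (x − 12.8)² + (y − 64.3)² = 26.64²; (x − 72.0)² + (y − 15.7)² = 91.79².
Subtracting the OCWA equation from the TON and YBH equations removes the quadratic terms:
-36.0 x + 163.0 y = 9155.36
82.4 x + 65.8 y = 2571.81
Solving the 2×2 system: x ≈ -11.6, y ≈ 53.6 km.

(-11.6, 53.6)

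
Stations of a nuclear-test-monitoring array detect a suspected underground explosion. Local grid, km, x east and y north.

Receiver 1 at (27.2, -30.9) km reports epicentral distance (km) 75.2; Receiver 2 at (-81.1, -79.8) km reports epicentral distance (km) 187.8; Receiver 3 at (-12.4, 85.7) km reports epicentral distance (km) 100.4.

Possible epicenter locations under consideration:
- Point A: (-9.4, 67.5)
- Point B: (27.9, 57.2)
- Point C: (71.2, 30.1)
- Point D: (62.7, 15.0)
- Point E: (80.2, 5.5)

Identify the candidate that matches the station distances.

For each candidate, compare |candidate − station| to the reported distance:
Point A: residuals Receiver 1 29.8, Receiver 2 24.0, Receiver 3 82.0 → max 82.0 km
Point B: residuals Receiver 1 12.9, Receiver 2 12.7, Receiver 3 51.0 → max 51.0 km
Point C: residuals Receiver 1 0.0, Receiver 2 0.0, Receiver 3 0.0 → max 0.0 km
Point D: residuals Receiver 1 17.2, Receiver 2 15.6, Receiver 3 2.7 → max 17.2 km
Point E: residuals Receiver 1 10.9, Receiver 2 5.3, Receiver 3 22.1 → max 22.1 km
Only Point C has all residuals ≈ 0.

Point C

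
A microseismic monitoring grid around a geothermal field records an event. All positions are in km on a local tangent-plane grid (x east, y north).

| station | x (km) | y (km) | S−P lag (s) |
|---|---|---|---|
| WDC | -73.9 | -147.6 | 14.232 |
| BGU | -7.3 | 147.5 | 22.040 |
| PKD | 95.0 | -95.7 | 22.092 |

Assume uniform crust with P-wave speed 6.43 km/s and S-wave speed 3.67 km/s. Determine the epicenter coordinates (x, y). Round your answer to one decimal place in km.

(-80.6, -26.1)

Distance from S−P lag: d = Δt · v_P v_S / (v_P − v_S) = Δt · (6.43·3.67)/(6.43−3.67) ≈ 8.5500·Δt.
So d_WDC = 121.68, d_BGU = 188.44, d_PKD = 188.89 km.
Circle about each station: (x + 73.9)² + (y + 147.6)² = 121.68²; (x + 7.3)² + (y − 147.5)² = 188.44²; (x − 95.0)² + (y + 95.7)² = 188.89².
Subtracting the WDC equation from the BGU and PKD equations removes the quadratic terms:
133.2 x + 590.2 y = -26141.04
337.8 x + 103.8 y = -29936.89
Solving the 2×2 system: x ≈ -80.6, y ≈ -26.1 km.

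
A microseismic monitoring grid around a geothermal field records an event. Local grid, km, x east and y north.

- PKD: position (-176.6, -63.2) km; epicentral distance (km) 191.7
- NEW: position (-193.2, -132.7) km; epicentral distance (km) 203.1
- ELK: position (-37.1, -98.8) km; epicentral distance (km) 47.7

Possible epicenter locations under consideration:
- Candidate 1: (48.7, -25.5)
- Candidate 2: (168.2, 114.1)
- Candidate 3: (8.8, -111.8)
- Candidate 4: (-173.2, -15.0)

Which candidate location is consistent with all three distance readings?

Candidate 3

For each candidate, compare |candidate − station| to the reported distance:
Candidate 1: residuals PKD 36.7, NEW 61.5, ELK 65.1 → max 65.1 km
Candidate 2: residuals PKD 196.0, NEW 234.5, ELK 248.1 → max 248.1 km
Candidate 3: residuals PKD 0.0, NEW 0.0, ELK 0.0 → max 0.0 km
Candidate 4: residuals PKD 143.4, NEW 83.7, ELK 112.1 → max 143.4 km
Only Candidate 3 has all residuals ≈ 0.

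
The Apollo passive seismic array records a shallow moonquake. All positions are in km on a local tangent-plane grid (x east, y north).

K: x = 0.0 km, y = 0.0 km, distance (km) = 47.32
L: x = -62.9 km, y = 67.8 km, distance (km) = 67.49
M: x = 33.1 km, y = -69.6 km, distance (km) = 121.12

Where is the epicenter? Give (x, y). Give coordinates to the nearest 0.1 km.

Circle about each station: x² + y² = 47.32²; (x + 62.9)² + (y − 67.8)² = 67.49²; (x − 33.1)² + (y + 69.6)² = 121.12².
Subtracting pairs of circle equations eliminates x²+y² and gives linear equations (the radical axes):
-125.8 x + 135.6 y = 6237.53
66.2 x − 139.2 y = -6491.10
Solving the 2×2 system: x ≈ 1.4, y ≈ 47.3 km.
Check against K (with the unrounded x, y): √(x²+y²) = 47.32 ≈ 47.32 km. ✓

1.4 km east, 47.3 km north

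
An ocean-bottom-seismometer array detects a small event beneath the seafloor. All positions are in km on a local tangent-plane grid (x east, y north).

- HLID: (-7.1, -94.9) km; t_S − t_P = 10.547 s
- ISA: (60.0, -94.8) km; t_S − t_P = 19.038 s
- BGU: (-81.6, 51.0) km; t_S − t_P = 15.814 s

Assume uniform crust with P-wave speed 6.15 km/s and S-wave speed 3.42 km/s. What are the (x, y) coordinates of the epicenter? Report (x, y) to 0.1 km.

-84.7 km east, -70.8 km north

Distance from S−P lag: d = Δt · v_P v_S / (v_P − v_S) = Δt · (6.15·3.42)/(6.15−3.42) ≈ 7.7044·Δt.
So d_HLID = 81.26, d_ISA = 146.68, d_BGU = 121.84 km.
Circle about each station: (x + 7.1)² + (y + 94.9)² = 81.26²; (x − 60.0)² + (y + 94.8)² = 146.68²; (x + 81.6)² + (y − 51.0)² = 121.84².
Subtracting the HLID equation from the ISA and BGU equations removes the quadratic terms:
134.2 x + 0.2 y = -11381.21
-149.0 x + 291.8 y = -8038.66
Solving the 2×2 system: x ≈ -84.7, y ≈ -70.8 km.
Check against HLID (with the unrounded x, y): √((x + 7.1)²+(y + 94.9)²) = 81.26 ≈ 81.26 km. ✓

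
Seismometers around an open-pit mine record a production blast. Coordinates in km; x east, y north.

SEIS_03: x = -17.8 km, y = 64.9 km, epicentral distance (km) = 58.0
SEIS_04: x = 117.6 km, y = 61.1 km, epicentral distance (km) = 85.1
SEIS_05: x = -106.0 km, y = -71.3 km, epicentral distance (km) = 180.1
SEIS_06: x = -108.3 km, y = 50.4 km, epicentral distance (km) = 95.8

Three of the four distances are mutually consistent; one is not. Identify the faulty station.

Solve using three stations at a time. Using SEIS_03, SEIS_04, SEIS_05 (subtract circle equations pairwise → linear system) gives (x, y) ≈ (35.0, 40.8).
Distances from that point to each station vs reported:
  SEIS_03: calculated 58.0 vs reported 58.0 → residual 0.0 km
  SEIS_04: calculated 85.1 vs reported 85.1 → residual 0.0 km
  SEIS_05: calculated 180.1 vs reported 180.1 → residual 0.0 km
  SEIS_06: calculated 143.6 vs reported 95.8 → residual 47.8 km
SEIS_03, SEIS_04, SEIS_05 are mutually consistent (residuals ≈ 0); SEIS_06 is off by 47.8 km.

SEIS_06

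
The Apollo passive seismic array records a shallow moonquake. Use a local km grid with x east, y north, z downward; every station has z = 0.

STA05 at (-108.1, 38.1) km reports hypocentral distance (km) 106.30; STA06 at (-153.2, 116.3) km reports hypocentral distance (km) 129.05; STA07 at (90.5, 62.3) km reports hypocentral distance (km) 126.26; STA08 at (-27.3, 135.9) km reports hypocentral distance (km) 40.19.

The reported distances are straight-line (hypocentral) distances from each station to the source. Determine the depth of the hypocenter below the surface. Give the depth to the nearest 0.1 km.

z ≈ 22.8 km

Each station gives a sphere (x−x_i)² + (y−y_i)² + z² = d_i² (stations at z=0).
Subtracting the STA05 sphere from STA06 and STA07: z² cancels, leaving linear equations in x and y:
-90.2 x + 156.4 y = 18504.50
397.2 x + 48.4 y = -5707.58
Solving: x ≈ -26.896, y ≈ 102.803 km (keep extra digits for the depth step; rounded: -26.9, 102.8).
Then from the STA05 sphere: z² = 106.30² − (x + 108.1)² − (y − 38.1)² with x = -26.896, y = 102.803, so z ≈ 22.784 ≈ 22.8 km.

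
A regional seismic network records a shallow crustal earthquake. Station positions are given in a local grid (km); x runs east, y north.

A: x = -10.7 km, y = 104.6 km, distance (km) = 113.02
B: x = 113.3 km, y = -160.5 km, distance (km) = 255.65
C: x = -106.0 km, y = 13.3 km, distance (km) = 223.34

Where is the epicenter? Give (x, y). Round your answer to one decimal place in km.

Circle about each station: (x + 10.7)² + (y − 104.6)² = 113.02²; (x − 113.3)² + (y + 160.5)² = 255.65²; (x + 106.0)² + (y − 13.3)² = 223.34².
Subtracting pairs of circle equations eliminates x²+y² and gives linear equations (the radical axes):
248.0 x − 530.2 y = -25041.91
-190.6 x − 182.6 y = -36750.00
Solving the 2×2 system: x ≈ 101.9, y ≈ 94.9 km.

(101.9, 94.9)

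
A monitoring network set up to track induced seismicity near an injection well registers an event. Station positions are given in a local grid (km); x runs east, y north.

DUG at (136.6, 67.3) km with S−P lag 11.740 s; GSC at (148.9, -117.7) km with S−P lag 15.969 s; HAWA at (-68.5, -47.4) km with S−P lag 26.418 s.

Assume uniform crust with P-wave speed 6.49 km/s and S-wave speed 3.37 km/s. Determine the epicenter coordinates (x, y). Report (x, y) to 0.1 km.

Distance from S−P lag: d = Δt · v_P v_S / (v_P − v_S) = Δt · (6.49·3.37)/(6.49−3.37) ≈ 7.0100·Δt.
So d_DUG = 82.30, d_GSC = 111.94, d_HAWA = 185.19 km.
Circle about each station: (x − 136.6)² + (y − 67.3)² = 82.30²; (x − 148.9)² + (y + 117.7)² = 111.94²; (x + 68.5)² + (y + 47.4)² = 185.19².
Subtracting the DUG equation from the GSC and HAWA equations removes the quadratic terms:
24.6 x − 370.0 y = 7078.38
-410.2 x − 229.4 y = -43771.89
Solving the 2×2 system: x ≈ 113.2, y ≈ -11.6 km.
Check against DUG (with the unrounded x, y): √((x − 136.6)²+(y − 67.3)²) = 82.30 ≈ 82.30 km. ✓

(113.2, -11.6)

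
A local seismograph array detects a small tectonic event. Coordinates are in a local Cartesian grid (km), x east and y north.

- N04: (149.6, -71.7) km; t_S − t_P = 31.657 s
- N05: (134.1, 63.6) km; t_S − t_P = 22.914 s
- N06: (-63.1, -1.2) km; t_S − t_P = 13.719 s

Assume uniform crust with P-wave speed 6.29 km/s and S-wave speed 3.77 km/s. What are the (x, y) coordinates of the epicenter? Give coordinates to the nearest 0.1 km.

-71.8 km east, 127.6 km north

Distance from S−P lag: d = Δt · v_P v_S / (v_P − v_S) = Δt · (6.29·3.77)/(6.29−3.77) ≈ 9.4100·Δt.
So d_N04 = 297.89, d_N05 = 215.62, d_N06 = 129.10 km.
Circle about each station: (x − 149.6)² + (y + 71.7)² = 297.89²; (x − 134.1)² + (y − 63.6)² = 215.62²; (x + 63.1)² + (y + 1.2)² = 129.10².
Subtracting pairs of circle equations eliminates x²+y² and gives linear equations (the radical axes):
-31.0 x + 270.6 y = 36753.19
-425.4 x + 141.0 y = 48533.64
Solving the 2×2 system: x ≈ -71.8, y ≈ 127.6 km.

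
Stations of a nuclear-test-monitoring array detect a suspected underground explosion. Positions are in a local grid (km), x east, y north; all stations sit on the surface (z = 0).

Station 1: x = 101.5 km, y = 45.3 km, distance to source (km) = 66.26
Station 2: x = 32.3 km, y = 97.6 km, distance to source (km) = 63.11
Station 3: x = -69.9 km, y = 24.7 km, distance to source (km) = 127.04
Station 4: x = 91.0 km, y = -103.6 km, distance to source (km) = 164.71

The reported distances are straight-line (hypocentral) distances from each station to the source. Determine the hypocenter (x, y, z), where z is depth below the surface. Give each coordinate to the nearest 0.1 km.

Each station gives a sphere (x−x_i)² + (y−y_i)² + z² = d_i² (stations at z=0).
Subtracting the Station 1 sphere from Station 2 and Station 3: z² cancels, leaving linear equations in x and y:
-138.4 x + 104.6 y = -1377.77
-342.8 x − 41.2 y = -18607.01
Solving: x ≈ 48.198, y ≈ 50.601 km (keep extra digits for the depth step; rounded: 48.2, 50.6).
Then from the Station 1 sphere: z² = 66.26² − (x − 101.5)² − (y − 45.3)² with x = 48.198, y = 50.601, so z ≈ 39.002 ≈ 39.0 km.
Check against Station 4 (with the unrounded solution): distance 164.72 ≈ 164.71 km. ✓

x ≈ 48.2 km, y ≈ 50.6 km, depth ≈ 39.0 km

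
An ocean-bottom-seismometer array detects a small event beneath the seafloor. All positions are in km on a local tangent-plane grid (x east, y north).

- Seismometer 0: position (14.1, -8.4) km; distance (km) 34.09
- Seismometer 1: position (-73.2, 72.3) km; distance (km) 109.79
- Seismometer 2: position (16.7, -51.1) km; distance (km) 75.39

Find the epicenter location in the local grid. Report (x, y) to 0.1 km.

Circle about each station: (x − 14.1)² + (y + 8.4)² = 34.09²; (x + 73.2)² + (y − 72.3)² = 109.79²; (x − 16.7)² + (y + 51.1)² = 75.39².
Subtracting pairs of circle equations eliminates x²+y² and gives linear equations (the radical axes):
-174.6 x + 161.4 y = -575.56
5.2 x − 85.4 y = -1900.79
Solving the 2×2 system: x ≈ 25.3, y ≈ 23.8 km.
Check against Seismometer 0 (with the unrounded x, y): √((x − 14.1)²+(y + 8.4)²) = 34.09 ≈ 34.09 km. ✓

25.3 km east, 23.8 km north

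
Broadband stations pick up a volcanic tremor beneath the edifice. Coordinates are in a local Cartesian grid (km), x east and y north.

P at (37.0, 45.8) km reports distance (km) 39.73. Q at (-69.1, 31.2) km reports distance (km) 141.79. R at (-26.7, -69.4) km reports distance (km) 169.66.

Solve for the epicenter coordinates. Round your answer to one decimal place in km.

x ≈ 66.6 km, y ≈ 72.3 km

Circle about each station: (x − 37.0)² + (y − 45.8)² = 39.73²; (x + 69.1)² + (y − 31.2)² = 141.79²; (x + 26.7)² + (y + 69.4)² = 169.66².
Subtracting the P equation from the Q and R equations removes the quadratic terms:
-212.2 x − 29.2 y = -16244.32
-127.4 x − 230.4 y = -25143.43
Solving the 2×2 system: x ≈ 66.6, y ≈ 72.3 km.
Check against P (with the unrounded x, y): √((x − 37.0)²+(y − 45.8)²) = 39.73 ≈ 39.73 km. ✓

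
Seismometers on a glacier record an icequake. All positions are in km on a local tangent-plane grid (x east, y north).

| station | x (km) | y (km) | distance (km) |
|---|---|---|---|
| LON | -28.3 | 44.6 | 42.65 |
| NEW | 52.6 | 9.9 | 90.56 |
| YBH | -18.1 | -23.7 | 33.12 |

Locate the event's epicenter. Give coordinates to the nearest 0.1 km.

Circle about each station: (x + 28.3)² + (y − 44.6)² = 42.65²; (x − 52.6)² + (y − 9.9)² = 90.56²; (x + 18.1)² + (y + 23.7)² = 33.12².
Subtracting the LON equation from the NEW and YBH equations removes the quadratic terms:
161.8 x − 69.4 y = -6307.37
20.4 x − 136.6 y = -1178.66
Solving the 2×2 system: x ≈ -37.7, y ≈ 3.0 km.

(-37.7, 3.0)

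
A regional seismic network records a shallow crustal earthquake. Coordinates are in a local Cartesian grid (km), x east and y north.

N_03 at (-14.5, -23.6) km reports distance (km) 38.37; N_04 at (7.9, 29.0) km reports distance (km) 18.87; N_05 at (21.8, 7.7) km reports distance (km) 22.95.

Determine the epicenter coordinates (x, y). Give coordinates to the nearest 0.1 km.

Circle about each station: (x + 14.5)² + (y + 23.6)² = 38.37²; (x − 7.9)² + (y − 29.0)² = 18.87²; (x − 21.8)² + (y − 7.7)² = 22.95².
Subtracting the N_03 equation from the N_04 and N_05 equations removes the quadratic terms:
44.8 x + 105.2 y = 1252.38
72.6 x + 62.6 y = 712.87
Solving the 2×2 system: x ≈ -0.7, y ≈ 12.2 km.
Check against N_03 (with the unrounded x, y): √((x + 14.5)²+(y + 23.6)²) = 38.37 ≈ 38.37 km. ✓

-0.7 km east, 12.2 km north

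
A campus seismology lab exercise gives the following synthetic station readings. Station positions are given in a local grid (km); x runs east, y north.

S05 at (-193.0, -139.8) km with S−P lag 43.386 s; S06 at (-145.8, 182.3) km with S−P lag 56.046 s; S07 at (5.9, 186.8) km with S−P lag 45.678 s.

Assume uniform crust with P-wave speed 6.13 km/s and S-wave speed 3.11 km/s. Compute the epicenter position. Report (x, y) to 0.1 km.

Distance from S−P lag: d = Δt · v_P v_S / (v_P − v_S) = Δt · (6.13·3.11)/(6.13−3.11) ≈ 6.3127·Δt.
So d_S05 = 273.88, d_S06 = 353.80, d_S07 = 288.35 km.
Circle about each station: (x + 193.0)² + (y + 139.8)² = 273.88²; (x + 145.8)² + (y − 182.3)² = 353.80²; (x − 5.9)² + (y − 186.8)² = 288.35².
Subtracting pairs of circle equations eliminates x²+y² and gives linear equations (the radical axes):
94.4 x + 644.2 y = -52466.30
397.8 x + 653.2 y = -29999.46
Solving the 2×2 system: x ≈ 76.8, y ≈ -92.7 km.

(76.8, -92.7)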